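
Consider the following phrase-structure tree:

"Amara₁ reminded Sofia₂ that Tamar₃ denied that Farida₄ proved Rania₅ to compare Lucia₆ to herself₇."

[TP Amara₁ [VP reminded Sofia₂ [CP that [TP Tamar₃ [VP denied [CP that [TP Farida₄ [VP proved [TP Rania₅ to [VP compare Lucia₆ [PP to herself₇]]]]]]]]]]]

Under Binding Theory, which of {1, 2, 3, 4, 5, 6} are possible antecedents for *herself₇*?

{5, 6}

*herself* is an anaphor, so Principle A applies: it must be bound in its binding domain.
Binding domain of *herself₇*: the embedded TP, whose subject is Rania₅.
*Amara₁* c-commands the anaphor but is outside its binding domain → cannot satisfy Principle A.
*Sofia₂* c-commands the anaphor but is outside its binding domain → cannot satisfy Principle A.
*Tamar₃* c-commands the anaphor but is outside its binding domain → cannot satisfy Principle A.
*Farida₄* c-commands the anaphor but is outside its binding domain → cannot satisfy Principle A.
*Rania₅* c-commands the anaphor within its binding domain → licit binder.
*Lucia₆* c-commands the anaphor within its binding domain → licit binder.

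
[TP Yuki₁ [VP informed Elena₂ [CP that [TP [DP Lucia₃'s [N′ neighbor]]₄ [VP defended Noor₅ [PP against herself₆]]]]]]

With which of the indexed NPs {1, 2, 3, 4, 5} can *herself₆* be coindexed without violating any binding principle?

{4, 5}

*herself* is an anaphor, so Principle A applies: it must be bound in its binding domain.
Binding domain of *herself₆*: the embedded TP, whose subject is [Lucia₃'s neighbor]₄.
*Yuki₁* c-commands the anaphor but is outside its binding domain → cannot satisfy Principle A.
*Elena₂* c-commands the anaphor but is outside its binding domain → cannot satisfy Principle A.
*Lucia₃* does not c-command the anaphor → cannot bind it.
*[Lucia₃'s neighbor]₄* c-commands the anaphor within its binding domain → licit binder.
*Noor₅* c-commands the anaphor within its binding domain → licit binder.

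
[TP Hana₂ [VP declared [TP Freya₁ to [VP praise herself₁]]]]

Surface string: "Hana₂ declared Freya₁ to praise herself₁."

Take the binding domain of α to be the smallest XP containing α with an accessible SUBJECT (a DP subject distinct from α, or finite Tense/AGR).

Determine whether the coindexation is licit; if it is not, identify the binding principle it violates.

The two coindexed NPs are *Freya₁* and *herself₁*.
*herself₁* is an anaphor; its binding domain is the embedded TP, whose subject is Freya₁. *Freya₁* c-commands it within that domain and shares its index, so Principle A is satisfied.
*Freya₁* is an R-expression; *herself₁* does not c-command it, and no other NP shares its index, so Principle C is satisfied.
All principles are respected.

grammatical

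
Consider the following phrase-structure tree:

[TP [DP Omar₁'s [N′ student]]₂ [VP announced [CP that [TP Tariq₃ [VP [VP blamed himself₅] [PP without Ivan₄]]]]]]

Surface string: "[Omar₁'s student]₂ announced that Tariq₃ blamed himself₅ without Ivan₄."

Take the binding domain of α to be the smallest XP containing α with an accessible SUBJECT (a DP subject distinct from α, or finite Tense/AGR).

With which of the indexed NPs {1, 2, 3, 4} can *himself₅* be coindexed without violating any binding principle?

*himself* is an anaphor, so Principle A applies: it must be bound in its binding domain.
Binding domain of *himself₅*: the embedded TP, whose subject is Tariq₃.
*Omar₁* does not c-command the anaphor → cannot bind it.
*[Omar₁'s student]₂* c-commands the anaphor but is outside its binding domain → cannot satisfy Principle A.
*Tariq₃* c-commands the anaphor within its binding domain → licit binder.
*Ivan₄* does not c-command the anaphor → cannot bind it.

{3}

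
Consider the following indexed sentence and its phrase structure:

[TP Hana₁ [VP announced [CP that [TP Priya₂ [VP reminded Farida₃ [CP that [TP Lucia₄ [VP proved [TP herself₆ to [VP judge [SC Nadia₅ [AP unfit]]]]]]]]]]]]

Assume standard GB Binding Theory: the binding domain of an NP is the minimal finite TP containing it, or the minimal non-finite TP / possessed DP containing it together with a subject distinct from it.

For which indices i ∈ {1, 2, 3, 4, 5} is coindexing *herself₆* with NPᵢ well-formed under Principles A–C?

*herself* is an anaphor, so Principle A applies: it must be bound in its binding domain.
Binding domain of *herself₆*: the embedded TP, whose subject is Lucia₄.
*Hana₁* c-commands the anaphor but is outside its binding domain → cannot satisfy Principle A.
*Priya₂* c-commands the anaphor but is outside its binding domain → cannot satisfy Principle A.
*Farida₃* c-commands the anaphor but is outside its binding domain → cannot satisfy Principle A.
*Lucia₄* c-commands the anaphor within its binding domain → licit binder.
*Nadia₅* does not c-command the anaphor → cannot bind it.

{4}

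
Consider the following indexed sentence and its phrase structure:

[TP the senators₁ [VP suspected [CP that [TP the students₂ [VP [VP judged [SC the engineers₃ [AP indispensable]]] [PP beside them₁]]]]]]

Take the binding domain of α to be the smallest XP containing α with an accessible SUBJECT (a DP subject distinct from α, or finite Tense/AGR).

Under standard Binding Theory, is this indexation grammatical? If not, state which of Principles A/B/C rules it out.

The two coindexed NPs are *the senators₁* and *them₁*.
*them₁* is a pronoun; its binding domain is the embedded TP, whose subject is the students₂. Within that domain it is c-commanded only by *the students₂*, which carries a different index — the pronoun is free locally, so Principle B holds.
*the senators₁* is an R-expression; *them₁* does not c-command it, and no other NP shares its index, so Principle C is satisfied.
All principles are respected.

grammatical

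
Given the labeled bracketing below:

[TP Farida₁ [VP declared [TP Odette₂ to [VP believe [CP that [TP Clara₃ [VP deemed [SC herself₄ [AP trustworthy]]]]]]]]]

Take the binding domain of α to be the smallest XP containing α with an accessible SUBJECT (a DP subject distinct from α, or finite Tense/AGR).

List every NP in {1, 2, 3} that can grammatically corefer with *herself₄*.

{3}

*herself* is an anaphor, so Principle A applies: it must be bound in its binding domain.
Binding domain of *herself₄*: the embedded TP, whose subject is Clara₃.
*Farida₁* c-commands the anaphor but is outside its binding domain → cannot satisfy Principle A.
*Odette₂* c-commands the anaphor but is outside its binding domain → cannot satisfy Principle A.
*Clara₃* c-commands the anaphor within its binding domain → licit binder.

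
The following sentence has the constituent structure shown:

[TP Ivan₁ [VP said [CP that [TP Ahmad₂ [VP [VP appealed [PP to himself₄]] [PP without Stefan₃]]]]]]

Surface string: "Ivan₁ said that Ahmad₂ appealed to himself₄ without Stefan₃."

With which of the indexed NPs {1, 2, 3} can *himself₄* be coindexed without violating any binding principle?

*himself* is an anaphor, so Principle A applies: it must be bound in its binding domain.
Binding domain of *himself₄*: the embedded TP, whose subject is Ahmad₂.
*Ivan₁* c-commands the anaphor but is outside its binding domain → cannot satisfy Principle A.
*Ahmad₂* c-commands the anaphor within its binding domain → licit binder.
*Stefan₃* does not c-command the anaphor → cannot bind it.

{2}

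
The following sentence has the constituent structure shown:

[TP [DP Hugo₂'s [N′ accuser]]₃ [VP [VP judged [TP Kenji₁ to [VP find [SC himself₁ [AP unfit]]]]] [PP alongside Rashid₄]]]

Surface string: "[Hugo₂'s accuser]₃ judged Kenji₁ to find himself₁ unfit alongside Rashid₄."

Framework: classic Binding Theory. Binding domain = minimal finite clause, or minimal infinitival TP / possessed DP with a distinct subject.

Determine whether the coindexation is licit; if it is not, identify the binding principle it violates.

The two coindexed NPs are *Kenji₁* and *himself₁*.
*himself₁* is an anaphor; its binding domain is the embedded TP, whose subject is Kenji₁. *Kenji₁* c-commands it within that domain and shares its index, so Principle A is satisfied.
*Kenji₁* is an R-expression; *himself₁* does not c-command it, and no other NP shares its index, so Principle C is satisfied.
All principles are respected.

grammatical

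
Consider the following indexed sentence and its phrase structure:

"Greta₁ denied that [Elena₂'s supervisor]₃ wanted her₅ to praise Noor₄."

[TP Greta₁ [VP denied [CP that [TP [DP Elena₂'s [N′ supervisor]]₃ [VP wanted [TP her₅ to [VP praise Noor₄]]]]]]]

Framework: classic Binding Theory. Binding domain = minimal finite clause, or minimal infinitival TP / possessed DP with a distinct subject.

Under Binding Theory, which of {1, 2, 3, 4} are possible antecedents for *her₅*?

{1, 2}

*her* is a pronoun, so Principle B applies: it must be free in its binding domain.
Binding domain of *her₅*: the embedded TP, whose subject is [Elena₂'s supervisor]₃.
*Greta₁* c-commands the pronoun but from outside its binding domain, and is not c-commanded by it → coindexation permitted.
*Elena₂* and the pronoun do not c-command one another → neither Principle B nor Principle C is at stake; coindexation permitted.
*[Elena₂'s supervisor]₃* c-commands the pronoun within its binding domain → coindexation would violate Principle B.
*Noor₄*: the pronoun c-commands this R-expression → coindexation would violate Principle C on *Noor₄*.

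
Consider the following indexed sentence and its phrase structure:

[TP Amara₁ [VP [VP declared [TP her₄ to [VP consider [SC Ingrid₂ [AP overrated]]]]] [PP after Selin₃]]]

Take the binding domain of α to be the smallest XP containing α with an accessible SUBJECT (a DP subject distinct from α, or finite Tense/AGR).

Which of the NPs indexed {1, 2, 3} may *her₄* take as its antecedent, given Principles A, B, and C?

*her* is a pronoun, so Principle B applies: it must be free in its binding domain.
Binding domain of *her₄*: the matrix TP, whose subject is Amara₁.
*Amara₁* c-commands the pronoun within its binding domain → coindexation would violate Principle B.
*Ingrid₂*: the pronoun c-commands this R-expression → coindexation would violate Principle C on *Ingrid₂*.
*Selin₃* and the pronoun do not c-command one another → neither Principle B nor Principle C is at stake; coindexation permitted.

{3}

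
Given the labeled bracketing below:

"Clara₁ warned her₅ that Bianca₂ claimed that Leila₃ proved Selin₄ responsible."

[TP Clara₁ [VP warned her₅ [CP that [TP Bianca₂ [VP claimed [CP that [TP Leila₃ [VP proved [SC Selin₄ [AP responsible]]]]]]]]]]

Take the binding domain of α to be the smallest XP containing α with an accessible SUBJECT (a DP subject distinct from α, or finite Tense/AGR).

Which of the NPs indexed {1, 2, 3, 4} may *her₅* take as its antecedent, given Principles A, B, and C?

none

*her* is a pronoun, so Principle B applies: it must be free in its binding domain.
Binding domain of *her₅*: the matrix TP, whose subject is Clara₁.
*Clara₁* c-commands the pronoun within its binding domain → coindexation would violate Principle B.
*Bianca₂*: the pronoun c-commands this R-expression → coindexation would violate Principle C on *Bianca₂*.
*Leila₃*: the pronoun c-commands this R-expression → coindexation would violate Principle C on *Leila₃*.
*Selin₄*: the pronoun c-commands this R-expression → coindexation would violate Principle C on *Selin₄*.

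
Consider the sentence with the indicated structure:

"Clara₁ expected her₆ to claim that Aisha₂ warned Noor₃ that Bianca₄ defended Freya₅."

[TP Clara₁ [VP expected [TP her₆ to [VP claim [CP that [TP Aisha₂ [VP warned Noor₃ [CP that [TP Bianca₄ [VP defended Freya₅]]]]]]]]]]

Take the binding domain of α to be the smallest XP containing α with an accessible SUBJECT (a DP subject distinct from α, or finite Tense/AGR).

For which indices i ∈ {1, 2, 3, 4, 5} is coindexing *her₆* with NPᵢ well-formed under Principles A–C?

none

*her* is a pronoun, so Principle B applies: it must be free in its binding domain.
Binding domain of *her₆*: the matrix TP, whose subject is Clara₁.
*Clara₁* c-commands the pronoun within its binding domain → coindexation would violate Principle B.
*Aisha₂*: the pronoun c-commands this R-expression → coindexation would violate Principle C on *Aisha₂*.
*Noor₃*: the pronoun c-commands this R-expression → coindexation would violate Principle C on *Noor₃*.
*Bianca₄*: the pronoun c-commands this R-expression → coindexation would violate Principle C on *Bianca₄*.
*Freya₅*: the pronoun c-commands this R-expression → coindexation would violate Principle C on *Freya₅*.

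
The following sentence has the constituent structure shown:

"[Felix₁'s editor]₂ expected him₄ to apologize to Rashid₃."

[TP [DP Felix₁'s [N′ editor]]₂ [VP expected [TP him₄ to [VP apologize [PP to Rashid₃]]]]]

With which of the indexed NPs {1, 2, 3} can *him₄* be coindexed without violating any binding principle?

*him* is a pronoun, so Principle B applies: it must be free in its binding domain.
Binding domain of *him₄*: the matrix TP, whose subject is [Felix₁'s editor]₂.
*Felix₁* and the pronoun do not c-command one another → neither Principle B nor Principle C is at stake; coindexation permitted.
*[Felix₁'s editor]₂* c-commands the pronoun within its binding domain → coindexation would violate Principle B.
*Rashid₃*: the pronoun c-commands this R-expression → coindexation would violate Principle C on *Rashid₃*.

{1}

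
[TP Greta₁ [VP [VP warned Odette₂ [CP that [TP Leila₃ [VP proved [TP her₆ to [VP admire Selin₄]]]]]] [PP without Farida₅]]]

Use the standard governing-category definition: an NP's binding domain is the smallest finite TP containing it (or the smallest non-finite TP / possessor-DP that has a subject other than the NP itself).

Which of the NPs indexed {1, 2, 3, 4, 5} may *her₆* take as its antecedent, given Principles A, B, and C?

{1, 2, 5}

*her* is a pronoun, so Principle B applies: it must be free in its binding domain.
Binding domain of *her₆*: the embedded TP, whose subject is Leila₃.
*Greta₁* c-commands the pronoun but from outside its binding domain, and is not c-commanded by it → coindexation permitted.
*Odette₂* c-commands the pronoun but from outside its binding domain, and is not c-commanded by it → coindexation permitted.
*Leila₃* c-commands the pronoun within its binding domain → coindexation would violate Principle B.
*Selin₄*: the pronoun c-commands this R-expression → coindexation would violate Principle C on *Selin₄*.
*Farida₅* and the pronoun do not c-command one another → neither Principle B nor Principle C is at stake; coindexation permitted.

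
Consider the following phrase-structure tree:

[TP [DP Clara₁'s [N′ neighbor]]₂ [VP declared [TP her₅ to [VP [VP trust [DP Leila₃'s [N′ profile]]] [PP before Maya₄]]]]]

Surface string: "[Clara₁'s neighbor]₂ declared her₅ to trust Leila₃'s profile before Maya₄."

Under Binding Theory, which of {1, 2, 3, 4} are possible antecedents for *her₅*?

{1}

*her* is a pronoun, so Principle B applies: it must be free in its binding domain.
Binding domain of *her₅*: the matrix TP, whose subject is [Clara₁'s neighbor]₂.
*Clara₁* and the pronoun do not c-command one another → neither Principle B nor Principle C is at stake; coindexation permitted.
*[Clara₁'s neighbor]₂* c-commands the pronoun within its binding domain → coindexation would violate Principle B.
*Leila₃*: the pronoun c-commands this R-expression → coindexation would violate Principle C on *Leila₃*.
*Maya₄*: the pronoun c-commands this R-expression → coindexation would violate Principle C on *Maya₄*.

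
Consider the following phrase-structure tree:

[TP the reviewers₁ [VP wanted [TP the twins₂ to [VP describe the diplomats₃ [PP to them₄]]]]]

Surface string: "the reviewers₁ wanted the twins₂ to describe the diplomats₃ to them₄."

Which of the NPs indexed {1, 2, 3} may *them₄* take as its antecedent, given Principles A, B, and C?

*them* is a pronoun, so Principle B applies: it must be free in its binding domain.
Binding domain of *them₄*: the embedded TP, whose subject is the twins₂.
*the reviewers₁* c-commands the pronoun but from outside its binding domain, and is not c-commanded by it → coindexation permitted.
*the twins₂* c-commands the pronoun within its binding domain → coindexation would violate Principle B.
*the diplomats₃* c-commands the pronoun within its binding domain → coindexation would violate Principle B.

{1}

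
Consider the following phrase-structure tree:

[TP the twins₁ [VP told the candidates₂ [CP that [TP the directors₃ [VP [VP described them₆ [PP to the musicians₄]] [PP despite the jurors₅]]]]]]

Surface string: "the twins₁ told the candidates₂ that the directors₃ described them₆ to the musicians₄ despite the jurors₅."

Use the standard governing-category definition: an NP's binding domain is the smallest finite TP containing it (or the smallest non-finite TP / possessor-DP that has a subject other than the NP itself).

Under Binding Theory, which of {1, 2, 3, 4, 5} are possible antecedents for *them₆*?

{1, 2, 5}

*them* is a pronoun, so Principle B applies: it must be free in its binding domain.
Binding domain of *them₆*: the embedded TP, whose subject is the directors₃.
*the twins₁* c-commands the pronoun but from outside its binding domain, and is not c-commanded by it → coindexation permitted.
*the candidates₂* c-commands the pronoun but from outside its binding domain, and is not c-commanded by it → coindexation permitted.
*the directors₃* c-commands the pronoun within its binding domain → coindexation would violate Principle B.
*the musicians₄*: the pronoun c-commands this R-expression → coindexation would violate Principle C on *the musicians₄*.
*the jurors₅* and the pronoun do not c-command one another → neither Principle B nor Principle C is at stake; coindexation permitted.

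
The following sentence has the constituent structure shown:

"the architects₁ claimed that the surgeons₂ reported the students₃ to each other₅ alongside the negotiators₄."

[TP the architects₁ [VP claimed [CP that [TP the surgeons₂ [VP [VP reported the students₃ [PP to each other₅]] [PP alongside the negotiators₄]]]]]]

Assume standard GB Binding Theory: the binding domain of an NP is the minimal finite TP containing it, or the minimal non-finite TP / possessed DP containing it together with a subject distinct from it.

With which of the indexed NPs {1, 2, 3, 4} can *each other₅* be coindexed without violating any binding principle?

*each other* is an anaphor, so Principle A applies: it must be bound in its binding domain.
Binding domain of *each other₅*: the embedded TP, whose subject is the surgeons₂.
*the architects₁* c-commands the anaphor but is outside its binding domain → cannot satisfy Principle A.
*the surgeons₂* c-commands the anaphor within its binding domain → licit binder.
*the students₃* c-commands the anaphor within its binding domain → licit binder.
*the negotiators₄* does not c-command the anaphor → cannot bind it.

{2, 3}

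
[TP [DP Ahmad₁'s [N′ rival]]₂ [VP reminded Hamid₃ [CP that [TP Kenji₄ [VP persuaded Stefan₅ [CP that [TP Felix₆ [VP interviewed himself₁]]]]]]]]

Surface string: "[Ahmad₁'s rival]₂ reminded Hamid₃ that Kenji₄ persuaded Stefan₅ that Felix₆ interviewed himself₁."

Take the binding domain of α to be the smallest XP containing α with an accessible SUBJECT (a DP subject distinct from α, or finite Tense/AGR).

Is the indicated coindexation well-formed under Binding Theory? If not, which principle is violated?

Principle A

The two coindexed NPs are *Ahmad₁* and *himself₁*.
*himself₁* is an anaphor. Principle A requires it to be bound within its binding domain — the embedded TP, whose subject is Felix₆.
Within that domain it is c-commanded by *Felix₆*, which does not share its index.
*Ahmad₁* does not c-command the anaphor at all.
The anaphor is unbound in its domain → Principle A violation.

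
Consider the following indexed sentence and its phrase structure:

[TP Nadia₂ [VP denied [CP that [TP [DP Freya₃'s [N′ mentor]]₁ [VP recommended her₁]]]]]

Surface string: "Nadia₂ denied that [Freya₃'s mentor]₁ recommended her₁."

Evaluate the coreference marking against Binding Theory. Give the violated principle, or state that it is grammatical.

Principle B

The two coindexed NPs are *[Freya₃'s mentor]₁* and *her₁*.
*her₁* is a pronoun. Its binding domain is the embedded TP, whose subject is [Freya₃'s mentor]₁.
*[Freya₃'s mentor]₁* c-commands it within that domain and carries the same index.
The pronoun is locally bound → Principle B violation.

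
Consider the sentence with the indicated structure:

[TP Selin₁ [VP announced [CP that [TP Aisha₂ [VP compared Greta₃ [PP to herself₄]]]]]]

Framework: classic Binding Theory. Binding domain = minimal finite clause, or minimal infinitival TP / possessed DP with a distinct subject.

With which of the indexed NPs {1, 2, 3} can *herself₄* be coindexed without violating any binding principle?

{2, 3}

*herself* is an anaphor, so Principle A applies: it must be bound in its binding domain.
Binding domain of *herself₄*: the embedded TP, whose subject is Aisha₂.
*Selin₁* c-commands the anaphor but is outside its binding domain → cannot satisfy Principle A.
*Aisha₂* c-commands the anaphor within its binding domain → licit binder.
*Greta₃* c-commands the anaphor within its binding domain → licit binder.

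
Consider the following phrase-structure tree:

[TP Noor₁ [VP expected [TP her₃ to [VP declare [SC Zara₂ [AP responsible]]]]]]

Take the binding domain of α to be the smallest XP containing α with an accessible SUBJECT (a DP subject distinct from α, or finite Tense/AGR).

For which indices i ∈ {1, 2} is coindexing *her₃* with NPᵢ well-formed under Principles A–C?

none

*her* is a pronoun, so Principle B applies: it must be free in its binding domain.
Binding domain of *her₃*: the matrix TP, whose subject is Noor₁.
*Noor₁* c-commands the pronoun within its binding domain → coindexation would violate Principle B.
*Zara₂*: the pronoun c-commands this R-expression → coindexation would violate Principle C on *Zara₂*.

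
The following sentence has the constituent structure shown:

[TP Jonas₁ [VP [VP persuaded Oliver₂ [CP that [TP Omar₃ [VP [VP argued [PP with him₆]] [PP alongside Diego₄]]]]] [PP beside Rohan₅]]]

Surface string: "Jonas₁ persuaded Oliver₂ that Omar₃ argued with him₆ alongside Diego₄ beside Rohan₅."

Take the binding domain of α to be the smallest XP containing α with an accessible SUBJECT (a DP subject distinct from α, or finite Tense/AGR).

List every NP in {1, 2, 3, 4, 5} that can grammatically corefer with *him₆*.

{1, 2, 4, 5}

*him* is a pronoun, so Principle B applies: it must be free in its binding domain.
Binding domain of *him₆*: the embedded TP, whose subject is Omar₃.
*Jonas₁* c-commands the pronoun but from outside its binding domain, and is not c-commanded by it → coindexation permitted.
*Oliver₂* c-commands the pronoun but from outside its binding domain, and is not c-commanded by it → coindexation permitted.
*Omar₃* c-commands the pronoun within its binding domain → coindexation would violate Principle B.
*Diego₄* and the pronoun do not c-command one another → neither Principle B nor Principle C is at stake; coindexation permitted.
*Rohan₅* and the pronoun do not c-command one another → neither Principle B nor Principle C is at stake; coindexation permitted.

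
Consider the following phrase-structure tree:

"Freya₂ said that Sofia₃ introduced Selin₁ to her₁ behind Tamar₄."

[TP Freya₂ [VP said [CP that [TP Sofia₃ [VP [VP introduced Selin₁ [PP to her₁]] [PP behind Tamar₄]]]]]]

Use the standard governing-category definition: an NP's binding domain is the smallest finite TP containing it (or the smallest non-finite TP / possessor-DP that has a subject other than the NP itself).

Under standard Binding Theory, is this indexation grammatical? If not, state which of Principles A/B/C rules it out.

The two coindexed NPs are *Selin₁* and *her₁*.
*her₁* is a pronoun. Its binding domain is the embedded TP, whose subject is Sofia₃.
*Selin₁* c-commands it within that domain and carries the same index.
The pronoun is locally bound → Principle B violation.

Principle B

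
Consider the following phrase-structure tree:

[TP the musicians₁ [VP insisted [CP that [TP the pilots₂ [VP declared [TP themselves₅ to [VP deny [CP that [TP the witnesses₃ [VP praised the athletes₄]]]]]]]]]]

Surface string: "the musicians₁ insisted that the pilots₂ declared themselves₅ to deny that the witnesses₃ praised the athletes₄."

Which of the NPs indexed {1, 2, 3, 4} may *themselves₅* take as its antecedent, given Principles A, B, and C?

{2}

*themselves* is an anaphor, so Principle A applies: it must be bound in its binding domain.
Binding domain of *themselves₅*: the embedded TP, whose subject is the pilots₂.
*the musicians₁* c-commands the anaphor but is outside its binding domain → cannot satisfy Principle A.
*the pilots₂* c-commands the anaphor within its binding domain → licit binder.
*the witnesses₃* does not c-command the anaphor → cannot bind it.
*the athletes₄* does not c-command the anaphor → cannot bind it.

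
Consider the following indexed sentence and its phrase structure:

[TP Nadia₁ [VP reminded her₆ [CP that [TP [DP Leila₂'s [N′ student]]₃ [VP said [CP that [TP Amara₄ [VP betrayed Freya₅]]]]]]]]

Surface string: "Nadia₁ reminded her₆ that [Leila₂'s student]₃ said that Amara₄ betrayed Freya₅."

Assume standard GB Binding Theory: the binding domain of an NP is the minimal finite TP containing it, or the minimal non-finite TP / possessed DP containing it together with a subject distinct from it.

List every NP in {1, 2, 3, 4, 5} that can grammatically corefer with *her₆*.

*her* is a pronoun, so Principle B applies: it must be free in its binding domain.
Binding domain of *her₆*: the matrix TP, whose subject is Nadia₁.
*Nadia₁* c-commands the pronoun within its binding domain → coindexation would violate Principle B.
*Leila₂*: the pronoun c-commands this R-expression → coindexation would violate Principle C on *Leila₂*.
*[Leila₂'s student]₃*: the pronoun c-commands this R-expression → coindexation would violate Principle C on *[Leila₂'s student]₃*.
*Amara₄*: the pronoun c-commands this R-expression → coindexation would violate Principle C on *Amara₄*.
*Freya₅*: the pronoun c-commands this R-expression → coindexation would violate Principle C on *Freya₅*.

none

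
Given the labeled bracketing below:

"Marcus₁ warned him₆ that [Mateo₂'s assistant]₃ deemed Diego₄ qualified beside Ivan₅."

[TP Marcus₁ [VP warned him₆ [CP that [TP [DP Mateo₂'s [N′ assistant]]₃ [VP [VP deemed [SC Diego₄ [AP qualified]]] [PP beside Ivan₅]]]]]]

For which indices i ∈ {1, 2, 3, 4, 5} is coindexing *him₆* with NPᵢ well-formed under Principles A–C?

none

*him* is a pronoun, so Principle B applies: it must be free in its binding domain.
Binding domain of *him₆*: the matrix TP, whose subject is Marcus₁.
*Marcus₁* c-commands the pronoun within its binding domain → coindexation would violate Principle B.
*Mateo₂*: the pronoun c-commands this R-expression → coindexation would violate Principle C on *Mateo₂*.
*[Mateo₂'s assistant]₃*: the pronoun c-commands this R-expression → coindexation would violate Principle C on *[Mateo₂'s assistant]₃*.
*Diego₄*: the pronoun c-commands this R-expression → coindexation would violate Principle C on *Diego₄*.
*Ivan₅*: the pronoun c-commands this R-expression → coindexation would violate Principle C on *Ivan₅*.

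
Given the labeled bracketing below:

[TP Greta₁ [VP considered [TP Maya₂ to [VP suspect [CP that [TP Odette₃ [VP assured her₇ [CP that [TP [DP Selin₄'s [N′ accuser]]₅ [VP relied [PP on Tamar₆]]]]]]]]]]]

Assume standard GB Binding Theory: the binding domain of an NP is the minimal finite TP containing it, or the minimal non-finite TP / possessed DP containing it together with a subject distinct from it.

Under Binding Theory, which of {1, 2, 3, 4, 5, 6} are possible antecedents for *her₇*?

*her* is a pronoun, so Principle B applies: it must be free in its binding domain.
Binding domain of *her₇*: the embedded TP, whose subject is Odette₃.
*Greta₁* c-commands the pronoun but from outside its binding domain, and is not c-commanded by it → coindexation permitted.
*Maya₂* c-commands the pronoun but from outside its binding domain, and is not c-commanded by it → coindexation permitted.
*Odette₃* c-commands the pronoun within its binding domain → coindexation would violate Principle B.
*Selin₄*: the pronoun c-commands this R-expression → coindexation would violate Principle C on *Selin₄*.
*[Selin₄'s accuser]₅*: the pronoun c-commands this R-expression → coindexation would violate Principle C on *[Selin₄'s accuser]₅*.
*Tamar₆*: the pronoun c-commands this R-expression → coindexation would violate Principle C on *Tamar₆*.

{1, 2}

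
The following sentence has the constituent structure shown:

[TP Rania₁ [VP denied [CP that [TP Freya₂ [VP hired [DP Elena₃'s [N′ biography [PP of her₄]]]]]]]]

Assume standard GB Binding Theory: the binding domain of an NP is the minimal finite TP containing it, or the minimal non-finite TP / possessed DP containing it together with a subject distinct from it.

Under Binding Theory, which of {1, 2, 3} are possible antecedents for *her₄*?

{1, 2}

*her* is a pronoun, so Principle B applies: it must be free in its binding domain.
Binding domain of *her₄*: the possessed DP, whose subject is Elena₃.
*Rania₁* c-commands the pronoun but from outside its binding domain, and is not c-commanded by it → coindexation permitted.
*Freya₂* c-commands the pronoun but from outside its binding domain, and is not c-commanded by it → coindexation permitted.
*Elena₃* c-commands the pronoun within its binding domain → coindexation would violate Principle B.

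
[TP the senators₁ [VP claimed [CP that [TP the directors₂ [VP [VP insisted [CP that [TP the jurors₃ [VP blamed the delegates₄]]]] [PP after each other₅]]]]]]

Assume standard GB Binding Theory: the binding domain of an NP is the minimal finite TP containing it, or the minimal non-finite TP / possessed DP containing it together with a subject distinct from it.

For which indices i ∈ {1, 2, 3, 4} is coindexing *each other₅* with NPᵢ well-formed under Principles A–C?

{2}

*each other* is an anaphor, so Principle A applies: it must be bound in its binding domain.
Binding domain of *each other₅*: the embedded TP, whose subject is the directors₂.
*the senators₁* c-commands the anaphor but is outside its binding domain → cannot satisfy Principle A.
*the directors₂* c-commands the anaphor within its binding domain → licit binder.
*the jurors₃* does not c-command the anaphor → cannot bind it.
*the delegates₄* does not c-command the anaphor → cannot bind it.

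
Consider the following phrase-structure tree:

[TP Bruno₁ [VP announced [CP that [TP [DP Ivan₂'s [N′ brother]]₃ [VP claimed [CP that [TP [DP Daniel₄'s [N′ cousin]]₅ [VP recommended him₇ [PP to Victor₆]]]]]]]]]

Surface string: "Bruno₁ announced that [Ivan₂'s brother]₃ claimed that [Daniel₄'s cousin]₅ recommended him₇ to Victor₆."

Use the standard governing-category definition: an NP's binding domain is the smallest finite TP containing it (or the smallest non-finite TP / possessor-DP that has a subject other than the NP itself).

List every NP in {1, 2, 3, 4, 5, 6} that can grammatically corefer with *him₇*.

{1, 2, 3, 4}

*him* is a pronoun, so Principle B applies: it must be free in its binding domain.
Binding domain of *him₇*: the embedded TP, whose subject is [Daniel₄'s cousin]₅.
*Bruno₁* c-commands the pronoun but from outside its binding domain, and is not c-commanded by it → coindexation permitted.
*Ivan₂* and the pronoun do not c-command one another → neither Principle B nor Principle C is at stake; coindexation permitted.
*[Ivan₂'s brother]₃* c-commands the pronoun but from outside its binding domain, and is not c-commanded by it → coindexation permitted.
*Daniel₄* and the pronoun do not c-command one another → neither Principle B nor Principle C is at stake; coindexation permitted.
*[Daniel₄'s cousin]₅* c-commands the pronoun within its binding domain → coindexation would violate Principle B.
*Victor₆*: the pronoun c-commands this R-expression → coindexation would violate Principle C on *Victor₆*.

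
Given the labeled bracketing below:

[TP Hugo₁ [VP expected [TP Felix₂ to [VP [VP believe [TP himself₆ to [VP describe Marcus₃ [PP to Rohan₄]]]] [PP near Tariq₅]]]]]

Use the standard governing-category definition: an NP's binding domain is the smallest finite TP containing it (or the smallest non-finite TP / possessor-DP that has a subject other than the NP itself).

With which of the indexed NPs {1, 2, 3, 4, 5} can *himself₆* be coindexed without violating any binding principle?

{2}

*himself* is an anaphor, so Principle A applies: it must be bound in its binding domain.
Binding domain of *himself₆*: the embedded TP, whose subject is Felix₂.
*Hugo₁* c-commands the anaphor but is outside its binding domain → cannot satisfy Principle A.
*Felix₂* c-commands the anaphor within its binding domain → licit binder.
*Marcus₃* does not c-command the anaphor → cannot bind it.
*Rohan₄* does not c-command the anaphor → cannot bind it.
*Tariq₅* does not c-command the anaphor → cannot bind it.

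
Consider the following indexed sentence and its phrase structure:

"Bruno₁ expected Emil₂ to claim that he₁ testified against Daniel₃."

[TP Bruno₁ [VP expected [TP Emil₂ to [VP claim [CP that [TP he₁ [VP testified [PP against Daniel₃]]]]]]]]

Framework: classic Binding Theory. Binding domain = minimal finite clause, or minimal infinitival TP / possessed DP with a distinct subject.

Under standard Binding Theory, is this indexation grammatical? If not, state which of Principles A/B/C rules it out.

The two coindexed NPs are *Bruno₁* and *he₁*.
*he₁* is a pronoun; nothing c-commands it within its binding domain (the embedded TP.), so Principle B holds trivially.
*Bruno₁* is an R-expression; *he₁* does not c-command it, and no other NP shares its index, so Principle C is satisfied.
All principles are respected.

grammatical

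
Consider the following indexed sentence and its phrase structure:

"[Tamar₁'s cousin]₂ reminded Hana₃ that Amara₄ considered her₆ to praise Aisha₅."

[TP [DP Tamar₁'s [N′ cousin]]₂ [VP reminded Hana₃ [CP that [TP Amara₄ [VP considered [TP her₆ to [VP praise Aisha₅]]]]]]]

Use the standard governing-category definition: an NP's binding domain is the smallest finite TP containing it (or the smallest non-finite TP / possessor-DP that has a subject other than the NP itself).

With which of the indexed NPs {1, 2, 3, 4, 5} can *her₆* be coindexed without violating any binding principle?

{1, 2, 3}

*her* is a pronoun, so Principle B applies: it must be free in its binding domain.
Binding domain of *her₆*: the embedded TP, whose subject is Amara₄.
*Tamar₁* and the pronoun do not c-command one another → neither Principle B nor Principle C is at stake; coindexation permitted.
*[Tamar₁'s cousin]₂* c-commands the pronoun but from outside its binding domain, and is not c-commanded by it → coindexation permitted.
*Hana₃* c-commands the pronoun but from outside its binding domain, and is not c-commanded by it → coindexation permitted.
*Amara₄* c-commands the pronoun within its binding domain → coindexation would violate Principle B.
*Aisha₅*: the pronoun c-commands this R-expression → coindexation would violate Principle C on *Aisha₅*.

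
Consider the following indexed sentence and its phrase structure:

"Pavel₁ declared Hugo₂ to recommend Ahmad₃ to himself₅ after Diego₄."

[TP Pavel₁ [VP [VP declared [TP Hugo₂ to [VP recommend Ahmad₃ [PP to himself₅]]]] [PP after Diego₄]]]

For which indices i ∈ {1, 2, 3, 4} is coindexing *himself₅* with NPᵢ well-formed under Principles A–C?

{2, 3}

*himself* is an anaphor, so Principle A applies: it must be bound in its binding domain.
Binding domain of *himself₅*: the embedded TP, whose subject is Hugo₂.
*Pavel₁* c-commands the anaphor but is outside its binding domain → cannot satisfy Principle A.
*Hugo₂* c-commands the anaphor within its binding domain → licit binder.
*Ahmad₃* c-commands the anaphor within its binding domain → licit binder.
*Diego₄* does not c-command the anaphor → cannot bind it.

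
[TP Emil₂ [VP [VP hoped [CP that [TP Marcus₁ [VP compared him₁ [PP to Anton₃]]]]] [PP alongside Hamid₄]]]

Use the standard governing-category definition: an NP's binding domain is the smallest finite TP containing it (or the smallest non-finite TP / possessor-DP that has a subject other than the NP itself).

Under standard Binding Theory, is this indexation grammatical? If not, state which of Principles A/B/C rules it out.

The two coindexed NPs are *Marcus₁* and *him₁*.
*him₁* is a pronoun. Its binding domain is the embedded TP, whose subject is Marcus₁.
*Marcus₁* c-commands it within that domain and carries the same index.
The pronoun is locally bound → Principle B violation.

Principle B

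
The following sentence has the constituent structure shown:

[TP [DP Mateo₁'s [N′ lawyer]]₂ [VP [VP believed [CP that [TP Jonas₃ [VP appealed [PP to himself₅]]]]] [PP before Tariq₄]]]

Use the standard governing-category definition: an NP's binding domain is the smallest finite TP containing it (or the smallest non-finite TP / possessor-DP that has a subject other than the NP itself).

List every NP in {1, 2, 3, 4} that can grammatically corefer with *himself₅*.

{3}

*himself* is an anaphor, so Principle A applies: it must be bound in its binding domain.
Binding domain of *himself₅*: the embedded TP, whose subject is Jonas₃.
*Mateo₁* does not c-command the anaphor → cannot bind it.
*[Mateo₁'s lawyer]₂* c-commands the anaphor but is outside its binding domain → cannot satisfy Principle A.
*Jonas₃* c-commands the anaphor within its binding domain → licit binder.
*Tariq₄* does not c-command the anaphor → cannot bind it.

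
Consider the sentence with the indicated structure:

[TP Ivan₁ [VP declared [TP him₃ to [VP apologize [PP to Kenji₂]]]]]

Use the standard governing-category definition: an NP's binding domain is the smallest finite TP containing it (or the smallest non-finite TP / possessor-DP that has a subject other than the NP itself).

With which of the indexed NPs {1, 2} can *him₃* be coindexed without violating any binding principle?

*him* is a pronoun, so Principle B applies: it must be free in its binding domain.
Binding domain of *him₃*: the matrix TP, whose subject is Ivan₁.
*Ivan₁* c-commands the pronoun within its binding domain → coindexation would violate Principle B.
*Kenji₂*: the pronoun c-commands this R-expression → coindexation would violate Principle C on *Kenji₂*.

none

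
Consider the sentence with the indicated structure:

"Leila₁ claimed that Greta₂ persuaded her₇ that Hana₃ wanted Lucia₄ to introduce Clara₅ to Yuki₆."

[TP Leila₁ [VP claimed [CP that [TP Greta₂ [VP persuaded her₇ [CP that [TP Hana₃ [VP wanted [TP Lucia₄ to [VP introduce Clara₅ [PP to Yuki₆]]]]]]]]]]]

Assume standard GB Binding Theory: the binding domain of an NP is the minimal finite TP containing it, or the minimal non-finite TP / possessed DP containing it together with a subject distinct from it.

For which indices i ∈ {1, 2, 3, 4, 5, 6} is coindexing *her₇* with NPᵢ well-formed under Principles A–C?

*her* is a pronoun, so Principle B applies: it must be free in its binding domain.
Binding domain of *her₇*: the embedded TP, whose subject is Greta₂.
*Leila₁* c-commands the pronoun but from outside its binding domain, and is not c-commanded by it → coindexation permitted.
*Greta₂* c-commands the pronoun within its binding domain → coindexation would violate Principle B.
*Hana₃*: the pronoun c-commands this R-expression → coindexation would violate Principle C on *Hana₃*.
*Lucia₄*: the pronoun c-commands this R-expression → coindexation would violate Principle C on *Lucia₄*.
*Clara₅*: the pronoun c-commands this R-expression → coindexation would violate Principle C on *Clara₅*.
*Yuki₆*: the pronoun c-commands this R-expression → coindexation would violate Principle C on *Yuki₆*.

{1}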